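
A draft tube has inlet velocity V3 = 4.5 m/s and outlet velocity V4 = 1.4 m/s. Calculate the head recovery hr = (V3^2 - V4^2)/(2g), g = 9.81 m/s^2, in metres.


hr = (4.5^2 - 1.4^2) / (2*9.81) = 0.9322 m


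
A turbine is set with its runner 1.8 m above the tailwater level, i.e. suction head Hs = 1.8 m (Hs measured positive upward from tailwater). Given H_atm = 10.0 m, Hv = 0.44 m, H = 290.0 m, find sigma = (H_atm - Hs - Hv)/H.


sigma = (10.0 - 1.8 - 0.44) / 290.0 = 0.0268


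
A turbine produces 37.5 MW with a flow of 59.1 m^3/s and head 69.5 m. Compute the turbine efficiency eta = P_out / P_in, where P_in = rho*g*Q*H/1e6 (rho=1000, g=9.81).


P_in = 1000 * 9.81 * 59.1 * 69.5 / 1e6 = 40.2941 MW
eta = 37.5 / 40.2941 = 0.9307


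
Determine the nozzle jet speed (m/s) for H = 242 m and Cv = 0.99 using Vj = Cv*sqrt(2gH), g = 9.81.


Vj = 0.99 * sqrt(2*9.81*242) = 68.2170 m/s


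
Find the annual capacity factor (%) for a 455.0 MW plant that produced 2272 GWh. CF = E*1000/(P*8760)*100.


CF = 2272 * 1000 / (455.0 * 8760) * 100 = 57.0024 %


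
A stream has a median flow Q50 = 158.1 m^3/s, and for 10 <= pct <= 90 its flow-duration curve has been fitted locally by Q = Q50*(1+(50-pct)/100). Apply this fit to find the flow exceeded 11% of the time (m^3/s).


Q = 158.1 * (1 + (50 - 11)/100) = 219.7590 m^3/s


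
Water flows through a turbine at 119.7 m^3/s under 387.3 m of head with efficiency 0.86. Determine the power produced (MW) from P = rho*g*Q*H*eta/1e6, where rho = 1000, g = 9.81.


P = 1000 * 9.81 * 119.7 * 387.3 * 0.86 / 1e6 = 391.1192 MW


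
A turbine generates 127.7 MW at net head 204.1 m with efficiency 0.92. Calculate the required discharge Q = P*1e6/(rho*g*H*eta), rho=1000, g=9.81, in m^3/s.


Q = 127.7 * 1e6 / (1000 * 9.81 * 204.1 * 0.92) = 69.3252 m^3/s


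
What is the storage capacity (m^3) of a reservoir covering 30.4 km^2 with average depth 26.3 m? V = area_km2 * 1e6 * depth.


V = 30.4 * 1e6 * 26.3 = 7.9952e+08 m^3


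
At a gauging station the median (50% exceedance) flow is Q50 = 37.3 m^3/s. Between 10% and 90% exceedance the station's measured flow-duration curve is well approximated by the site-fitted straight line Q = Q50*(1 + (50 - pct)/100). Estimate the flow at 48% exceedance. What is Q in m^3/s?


Q = 37.3 * (1 + (50 - 48)/100) = 38.0460 m^3/s


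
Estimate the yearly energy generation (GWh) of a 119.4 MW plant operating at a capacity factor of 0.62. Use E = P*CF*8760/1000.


E = 119.4 * 0.62 * 8760 / 1000 = 648.4853 GWh


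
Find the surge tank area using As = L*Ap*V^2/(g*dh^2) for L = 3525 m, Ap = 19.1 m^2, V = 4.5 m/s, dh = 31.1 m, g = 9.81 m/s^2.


As = 3525 * 19.1 * 4.5^2 / (9.81 * 31.1^2) = 143.6904 m^2


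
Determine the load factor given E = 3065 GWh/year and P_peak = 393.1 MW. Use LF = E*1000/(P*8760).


LF = 3065 * 1000 / (393.1 * 8760) = 0.8901


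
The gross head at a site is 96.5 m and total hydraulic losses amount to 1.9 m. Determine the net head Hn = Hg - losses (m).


Hn = 96.5 - 1.9 = 94.6000 m


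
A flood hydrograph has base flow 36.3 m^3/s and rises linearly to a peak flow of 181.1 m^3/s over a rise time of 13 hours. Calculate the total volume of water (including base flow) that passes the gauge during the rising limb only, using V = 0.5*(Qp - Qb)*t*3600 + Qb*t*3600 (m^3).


V = 0.5*(181.1 - 36.3)*13*3600 + 36.3*13*3600 = 5.0872e+06 m^3


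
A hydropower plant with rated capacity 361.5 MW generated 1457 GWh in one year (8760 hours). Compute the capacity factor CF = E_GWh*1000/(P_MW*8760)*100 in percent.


CF = 1457 * 1000 / (361.5 * 8760) * 100 = 46.0095 %


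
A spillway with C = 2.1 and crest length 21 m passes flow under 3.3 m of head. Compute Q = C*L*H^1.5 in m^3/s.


Q = 2.1 * 21 * 3.3^1.5 = 264.3684 m^3/s


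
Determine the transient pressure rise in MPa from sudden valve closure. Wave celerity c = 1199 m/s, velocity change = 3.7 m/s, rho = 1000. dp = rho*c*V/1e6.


dp = 1000 * 1199 * 3.7 / 1e6 = 4.4363 MPa


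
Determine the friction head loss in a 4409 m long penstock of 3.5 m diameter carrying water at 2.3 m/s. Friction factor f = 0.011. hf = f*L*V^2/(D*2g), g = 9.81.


hf = 0.011 * 4409 * 2.3^2 / (3.5 * 2 * 9.81) = 3.7361 m


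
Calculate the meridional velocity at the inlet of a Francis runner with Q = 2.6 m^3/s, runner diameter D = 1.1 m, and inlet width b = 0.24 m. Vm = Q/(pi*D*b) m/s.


Vm = 2.6 / (pi * 1.1 * 0.24) = 3.1349 m/s


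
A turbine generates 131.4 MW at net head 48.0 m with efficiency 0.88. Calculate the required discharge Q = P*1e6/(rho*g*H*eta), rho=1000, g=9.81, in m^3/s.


Q = 131.4 * 1e6 / (1000 * 9.81 * 48.0 * 0.88) = 317.1045 m^3/s


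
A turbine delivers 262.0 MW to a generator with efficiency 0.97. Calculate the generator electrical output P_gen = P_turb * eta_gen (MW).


P_gen = 262.0 * 0.97 = 254.1400 MW


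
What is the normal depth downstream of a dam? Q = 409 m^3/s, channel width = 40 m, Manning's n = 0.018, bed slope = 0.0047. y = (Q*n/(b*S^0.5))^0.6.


y = (409 * 0.018 / (40 * 0.0047^0.5))^0.6 = 1.8086 m


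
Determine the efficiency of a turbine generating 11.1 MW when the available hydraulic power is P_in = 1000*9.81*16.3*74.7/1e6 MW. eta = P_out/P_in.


P_in = 1000 * 9.81 * 16.3 * 74.7 / 1e6 = 11.9448 MW
eta = 11.1 / 11.9448 = 0.9293


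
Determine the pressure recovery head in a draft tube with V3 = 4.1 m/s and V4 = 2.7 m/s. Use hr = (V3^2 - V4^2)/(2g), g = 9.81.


hr = (4.1^2 - 2.7^2) / (2*9.81) = 0.4852 m


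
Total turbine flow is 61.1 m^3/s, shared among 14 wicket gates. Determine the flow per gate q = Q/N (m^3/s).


q = 61.1 / 14 = 4.3643 m^3/s


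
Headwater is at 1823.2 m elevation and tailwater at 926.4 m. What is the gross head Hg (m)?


Hg = 1823.2 - 926.4 = 896.8000 m


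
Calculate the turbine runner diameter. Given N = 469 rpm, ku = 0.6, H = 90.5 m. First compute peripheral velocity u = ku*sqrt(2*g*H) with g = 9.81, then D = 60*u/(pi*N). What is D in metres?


u = 0.6 * sqrt(2*9.81*90.5) = 25.2828 m/s
D = 60 * 25.2828 / (pi * 469) = 1.0296 m


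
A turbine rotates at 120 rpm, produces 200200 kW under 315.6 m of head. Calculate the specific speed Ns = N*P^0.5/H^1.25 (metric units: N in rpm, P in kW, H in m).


Ns = 120 * 200200^0.5 / 315.6^1.25 = 40.3638


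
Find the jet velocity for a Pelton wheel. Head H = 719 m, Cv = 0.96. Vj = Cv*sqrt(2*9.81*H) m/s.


Vj = 0.96 * sqrt(2*9.81*719) = 114.0211 m/s


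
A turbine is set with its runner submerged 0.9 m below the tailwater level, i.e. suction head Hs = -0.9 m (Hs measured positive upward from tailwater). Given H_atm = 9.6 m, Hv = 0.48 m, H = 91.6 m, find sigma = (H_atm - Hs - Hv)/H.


sigma = (9.6 - (-0.9) - 0.48) / 91.6 = 0.1094


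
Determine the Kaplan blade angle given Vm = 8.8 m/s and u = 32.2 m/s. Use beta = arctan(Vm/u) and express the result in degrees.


beta = arctan(8.8 / 32.2) = 15.2852 degrees


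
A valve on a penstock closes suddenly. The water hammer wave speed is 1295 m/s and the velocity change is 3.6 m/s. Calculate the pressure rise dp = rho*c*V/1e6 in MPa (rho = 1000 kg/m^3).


dp = 1000 * 1295 * 3.6 / 1e6 = 4.6620 MPa


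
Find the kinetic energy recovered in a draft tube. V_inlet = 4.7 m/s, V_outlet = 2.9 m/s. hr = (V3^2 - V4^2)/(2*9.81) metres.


hr = (4.7^2 - 2.9^2) / (2*9.81) = 0.6972 m


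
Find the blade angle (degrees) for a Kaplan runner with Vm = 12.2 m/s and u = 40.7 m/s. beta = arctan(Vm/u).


beta = arctan(12.2 / 40.7) = 16.6863 degrees


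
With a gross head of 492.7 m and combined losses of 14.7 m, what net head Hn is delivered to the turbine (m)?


Hn = 492.7 - 14.7 = 478.0000 m


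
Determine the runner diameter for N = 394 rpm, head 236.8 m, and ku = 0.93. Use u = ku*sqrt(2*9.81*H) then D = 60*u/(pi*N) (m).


u = 0.93 * sqrt(2*9.81*236.8) = 63.3904 m/s
D = 60 * 63.3904 / (pi * 394) = 3.0728 m


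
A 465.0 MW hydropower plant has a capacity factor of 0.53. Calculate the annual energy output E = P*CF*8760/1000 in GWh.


E = 465.0 * 0.53 * 8760 / 1000 = 2158.9020 GWh


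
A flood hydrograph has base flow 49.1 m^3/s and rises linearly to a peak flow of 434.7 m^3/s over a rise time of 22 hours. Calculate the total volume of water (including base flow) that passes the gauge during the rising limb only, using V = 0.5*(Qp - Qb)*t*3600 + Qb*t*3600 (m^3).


V = 0.5*(434.7 - 49.1)*22*3600 + 49.1*22*3600 = 1.9158e+07 m^3


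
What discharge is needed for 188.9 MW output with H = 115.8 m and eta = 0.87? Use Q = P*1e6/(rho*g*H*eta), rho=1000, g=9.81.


Q = 188.9 * 1e6 / (1000 * 9.81 * 115.8 * 0.87) = 191.1328 m^3/s


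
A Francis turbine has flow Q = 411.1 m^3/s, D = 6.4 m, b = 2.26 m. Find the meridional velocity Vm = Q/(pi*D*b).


Vm = 411.1 / (pi * 6.4 * 2.26) = 9.0471 m/s


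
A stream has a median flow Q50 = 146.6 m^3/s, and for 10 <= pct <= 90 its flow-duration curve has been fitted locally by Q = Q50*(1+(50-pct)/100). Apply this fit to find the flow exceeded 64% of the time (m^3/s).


Q = 146.6 * (1 + (50 - 64)/100) = 126.0760 m^3/s


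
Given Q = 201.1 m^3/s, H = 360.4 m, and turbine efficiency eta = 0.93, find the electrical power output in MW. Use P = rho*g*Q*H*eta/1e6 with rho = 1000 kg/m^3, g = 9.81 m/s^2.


P = 1000 * 9.81 * 201.1 * 360.4 * 0.93 / 1e6 = 661.2243 MW


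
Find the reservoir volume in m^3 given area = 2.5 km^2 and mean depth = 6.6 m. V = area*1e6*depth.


V = 2.5 * 1e6 * 6.6 = 1.6500e+07 m^3


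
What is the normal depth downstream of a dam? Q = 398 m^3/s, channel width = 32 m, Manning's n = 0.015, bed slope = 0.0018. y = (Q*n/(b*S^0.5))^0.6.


y = (398 * 0.015 / (32 * 0.0018^0.5))^0.6 = 2.4317 m


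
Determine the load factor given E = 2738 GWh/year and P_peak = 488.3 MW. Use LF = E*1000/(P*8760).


LF = 2738 * 1000 / (488.3 * 8760) = 0.6401


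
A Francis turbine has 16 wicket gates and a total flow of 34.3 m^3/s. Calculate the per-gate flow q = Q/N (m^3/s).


q = 34.3 / 16 = 2.1437 m^3/s


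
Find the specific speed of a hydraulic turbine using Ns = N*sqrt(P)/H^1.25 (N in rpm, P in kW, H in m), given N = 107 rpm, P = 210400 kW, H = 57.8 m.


Ns = 107 * 210400^0.5 / 57.8^1.25 = 307.9618


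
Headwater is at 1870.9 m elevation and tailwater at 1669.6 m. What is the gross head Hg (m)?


Hg = 1870.9 - 1669.6 = 201.3000 m


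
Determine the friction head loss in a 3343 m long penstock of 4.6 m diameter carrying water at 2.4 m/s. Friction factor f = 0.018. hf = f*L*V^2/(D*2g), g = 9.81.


hf = 0.018 * 3343 * 2.4^2 / (4.6 * 2 * 9.81) = 3.8404 m


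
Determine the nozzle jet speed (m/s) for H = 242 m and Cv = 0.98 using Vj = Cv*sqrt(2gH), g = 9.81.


Vj = 0.98 * sqrt(2*9.81*242) = 67.5279 m/s


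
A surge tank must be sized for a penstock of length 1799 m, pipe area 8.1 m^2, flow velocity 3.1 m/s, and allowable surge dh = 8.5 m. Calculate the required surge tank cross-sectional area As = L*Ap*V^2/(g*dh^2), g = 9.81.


As = 1799 * 8.1 * 3.1^2 / (9.81 * 8.5^2) = 197.5753 m^2


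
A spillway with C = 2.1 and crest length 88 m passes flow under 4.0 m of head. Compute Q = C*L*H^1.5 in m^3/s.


Q = 2.1 * 88 * 4.0^1.5 = 1478.4000 m^3/s


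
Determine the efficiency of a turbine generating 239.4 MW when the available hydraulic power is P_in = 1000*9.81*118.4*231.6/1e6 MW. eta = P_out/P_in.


P_in = 1000 * 9.81 * 118.4 * 231.6 / 1e6 = 269.0043 MW
eta = 239.4 / 269.0043 = 0.8899


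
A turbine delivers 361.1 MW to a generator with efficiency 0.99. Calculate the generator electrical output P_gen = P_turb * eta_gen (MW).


P_gen = 361.1 * 0.99 = 357.4890 MW


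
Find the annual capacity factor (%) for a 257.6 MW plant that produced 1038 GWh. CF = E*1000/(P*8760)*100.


CF = 1038 * 1000 / (257.6 * 8760) * 100 = 45.9989 %


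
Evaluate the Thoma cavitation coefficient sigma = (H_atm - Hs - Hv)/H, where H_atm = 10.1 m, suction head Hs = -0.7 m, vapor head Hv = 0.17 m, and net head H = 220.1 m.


sigma = (10.1 - (-0.7) - 0.17) / 220.1 = 0.0483


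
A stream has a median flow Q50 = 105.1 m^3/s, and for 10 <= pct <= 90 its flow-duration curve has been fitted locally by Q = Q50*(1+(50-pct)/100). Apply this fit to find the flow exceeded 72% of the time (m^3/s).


Q = 105.1 * (1 + (50 - 72)/100) = 81.9780 m^3/s


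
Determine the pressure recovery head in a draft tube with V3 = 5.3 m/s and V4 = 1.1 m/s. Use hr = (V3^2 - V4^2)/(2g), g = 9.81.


hr = (5.3^2 - 1.1^2) / (2*9.81) = 1.3700 m


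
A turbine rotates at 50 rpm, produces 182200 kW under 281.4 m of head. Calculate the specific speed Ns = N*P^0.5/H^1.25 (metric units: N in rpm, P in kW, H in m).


Ns = 50 * 182200^0.5 / 281.4^1.25 = 18.5178


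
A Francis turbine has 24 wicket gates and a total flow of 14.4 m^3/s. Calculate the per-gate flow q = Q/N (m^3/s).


q = 14.4 / 24 = 0.6000 m^3/s


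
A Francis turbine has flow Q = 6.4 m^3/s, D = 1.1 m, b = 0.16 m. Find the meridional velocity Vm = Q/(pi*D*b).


Vm = 6.4 / (pi * 1.1 * 0.16) = 11.5749 m/s


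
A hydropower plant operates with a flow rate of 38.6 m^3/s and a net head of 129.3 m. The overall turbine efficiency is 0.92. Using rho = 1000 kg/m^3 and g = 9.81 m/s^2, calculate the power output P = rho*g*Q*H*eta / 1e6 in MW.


P = 1000 * 9.81 * 38.6 * 129.3 * 0.92 / 1e6 = 45.0446 MW


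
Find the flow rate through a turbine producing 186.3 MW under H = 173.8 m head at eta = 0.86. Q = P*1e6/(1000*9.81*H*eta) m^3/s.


Q = 186.3 * 1e6 / (1000 * 9.81 * 173.8 * 0.86) = 127.0561 m^3/s


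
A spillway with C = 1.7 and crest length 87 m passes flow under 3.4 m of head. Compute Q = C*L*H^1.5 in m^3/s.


Q = 1.7 * 87 * 3.4^1.5 = 927.2280 m^3/s


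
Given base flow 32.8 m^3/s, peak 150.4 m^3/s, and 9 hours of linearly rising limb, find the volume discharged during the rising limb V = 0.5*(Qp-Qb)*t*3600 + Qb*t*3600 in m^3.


V = 0.5*(150.4 - 32.8)*9*3600 + 32.8*9*3600 = 2.9678e+06 m^3


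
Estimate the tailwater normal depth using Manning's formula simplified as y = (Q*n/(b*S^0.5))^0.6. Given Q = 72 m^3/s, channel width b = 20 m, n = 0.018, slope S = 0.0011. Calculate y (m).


y = (72 * 0.018 / (20 * 0.0011^0.5))^0.6 = 1.4946 m


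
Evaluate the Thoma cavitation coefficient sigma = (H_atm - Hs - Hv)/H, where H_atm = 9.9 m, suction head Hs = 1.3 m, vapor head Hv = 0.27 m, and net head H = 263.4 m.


sigma = (9.9 - 1.3 - 0.27) / 263.4 = 0.0316


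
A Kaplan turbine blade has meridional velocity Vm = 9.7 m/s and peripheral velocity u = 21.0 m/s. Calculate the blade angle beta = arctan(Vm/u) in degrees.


beta = arctan(9.7 / 21.0) = 24.7924 degrees


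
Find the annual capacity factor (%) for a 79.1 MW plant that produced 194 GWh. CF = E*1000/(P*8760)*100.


CF = 194 * 1000 / (79.1 * 8760) * 100 = 27.9976 %


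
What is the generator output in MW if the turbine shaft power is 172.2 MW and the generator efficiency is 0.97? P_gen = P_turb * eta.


P_gen = 172.2 * 0.97 = 167.0340 MW


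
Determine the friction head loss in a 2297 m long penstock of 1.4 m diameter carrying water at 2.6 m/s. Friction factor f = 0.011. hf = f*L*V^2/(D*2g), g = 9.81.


hf = 0.011 * 2297 * 2.6^2 / (1.4 * 2 * 9.81) = 6.2183 m


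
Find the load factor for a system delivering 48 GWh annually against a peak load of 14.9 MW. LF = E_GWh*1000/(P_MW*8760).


LF = 48 * 1000 / (14.9 * 8760) = 0.3677


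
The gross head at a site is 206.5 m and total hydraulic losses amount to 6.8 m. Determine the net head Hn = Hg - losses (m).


Hn = 206.5 - 6.8 = 199.7000 m


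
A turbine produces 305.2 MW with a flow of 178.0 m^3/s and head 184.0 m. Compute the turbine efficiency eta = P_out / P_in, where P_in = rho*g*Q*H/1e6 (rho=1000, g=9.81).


P_in = 1000 * 9.81 * 178.0 * 184.0 / 1e6 = 321.2971 MW
eta = 305.2 / 321.2971 = 0.9499


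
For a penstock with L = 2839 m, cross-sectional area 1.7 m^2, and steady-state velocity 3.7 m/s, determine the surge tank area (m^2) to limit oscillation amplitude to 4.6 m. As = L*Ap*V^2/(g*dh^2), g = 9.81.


As = 2839 * 1.7 * 3.7^2 / (9.81 * 4.6^2) = 318.2974 m^2


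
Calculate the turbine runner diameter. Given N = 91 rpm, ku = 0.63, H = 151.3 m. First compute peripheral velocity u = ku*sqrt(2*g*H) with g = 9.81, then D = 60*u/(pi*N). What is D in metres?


u = 0.63 * sqrt(2*9.81*151.3) = 34.3249 m/s
D = 60 * 34.3249 / (pi * 91) = 7.2039 m


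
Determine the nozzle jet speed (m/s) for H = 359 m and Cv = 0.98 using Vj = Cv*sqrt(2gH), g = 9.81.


Vj = 0.98 * sqrt(2*9.81*359) = 82.2475 m/s


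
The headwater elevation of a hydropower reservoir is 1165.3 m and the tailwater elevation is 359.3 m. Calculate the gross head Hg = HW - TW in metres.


Hg = 1165.3 - 359.3 = 806.0000 m


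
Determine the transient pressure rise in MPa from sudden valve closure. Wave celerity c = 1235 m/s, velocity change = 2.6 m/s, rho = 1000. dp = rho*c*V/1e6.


dp = 1000 * 1235 * 2.6 / 1e6 = 3.2110 MPa


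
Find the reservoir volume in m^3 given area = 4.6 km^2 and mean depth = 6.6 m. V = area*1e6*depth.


V = 4.6 * 1e6 * 6.6 = 3.0360e+07 m^3


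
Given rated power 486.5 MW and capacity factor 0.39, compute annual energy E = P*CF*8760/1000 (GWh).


E = 486.5 * 0.39 * 8760 / 1000 = 1662.0786 GWh


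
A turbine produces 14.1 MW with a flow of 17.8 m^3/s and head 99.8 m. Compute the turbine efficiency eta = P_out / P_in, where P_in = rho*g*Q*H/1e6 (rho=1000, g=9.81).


P_in = 1000 * 9.81 * 17.8 * 99.8 / 1e6 = 17.4269 MW
eta = 14.1 / 17.4269 = 0.8091


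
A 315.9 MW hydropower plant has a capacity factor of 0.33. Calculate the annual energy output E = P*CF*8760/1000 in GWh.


E = 315.9 * 0.33 * 8760 / 1000 = 913.2037 GWh


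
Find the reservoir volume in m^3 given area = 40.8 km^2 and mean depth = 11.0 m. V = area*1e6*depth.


V = 40.8 * 1e6 * 11.0 = 4.4880e+08 m^3


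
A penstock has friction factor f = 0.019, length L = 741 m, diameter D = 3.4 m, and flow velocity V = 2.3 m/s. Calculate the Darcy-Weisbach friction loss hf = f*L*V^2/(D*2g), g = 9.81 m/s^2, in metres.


hf = 0.019 * 741 * 2.3^2 / (3.4 * 2 * 9.81) = 1.1165 m


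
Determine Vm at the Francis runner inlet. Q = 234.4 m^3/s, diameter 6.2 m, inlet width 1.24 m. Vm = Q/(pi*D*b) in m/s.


Vm = 234.4 / (pi * 6.2 * 1.24) = 9.7050 m/s


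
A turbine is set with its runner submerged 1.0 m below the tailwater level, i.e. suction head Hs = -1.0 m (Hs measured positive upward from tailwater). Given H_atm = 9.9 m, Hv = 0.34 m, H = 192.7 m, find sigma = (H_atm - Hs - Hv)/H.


sigma = (9.9 - (-1.0) - 0.34) / 192.7 = 0.0548


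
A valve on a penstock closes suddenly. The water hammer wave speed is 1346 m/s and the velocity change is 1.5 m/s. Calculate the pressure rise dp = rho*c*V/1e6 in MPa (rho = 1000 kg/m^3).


dp = 1000 * 1346 * 1.5 / 1e6 = 2.0190 MPa


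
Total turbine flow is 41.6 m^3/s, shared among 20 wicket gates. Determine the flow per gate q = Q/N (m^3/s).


q = 41.6 / 20 = 2.0800 m^3/s


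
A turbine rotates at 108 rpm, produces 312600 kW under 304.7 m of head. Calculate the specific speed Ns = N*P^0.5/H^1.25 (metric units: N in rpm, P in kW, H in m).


Ns = 108 * 312600^0.5 / 304.7^1.25 = 47.4327


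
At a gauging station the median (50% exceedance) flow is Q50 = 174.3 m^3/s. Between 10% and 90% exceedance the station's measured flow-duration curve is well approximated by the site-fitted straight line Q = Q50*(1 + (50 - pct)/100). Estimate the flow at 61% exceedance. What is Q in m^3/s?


Q = 174.3 * (1 + (50 - 61)/100) = 155.1270 m^3/s


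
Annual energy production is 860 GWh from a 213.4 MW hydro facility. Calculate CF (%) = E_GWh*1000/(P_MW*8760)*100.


CF = 860 * 1000 / (213.4 * 8760) * 100 = 46.0045 %


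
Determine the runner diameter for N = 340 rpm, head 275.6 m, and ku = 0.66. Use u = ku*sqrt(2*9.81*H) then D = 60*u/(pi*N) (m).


u = 0.66 * sqrt(2*9.81*275.6) = 48.5325 m/s
D = 60 * 48.5325 / (pi * 340) = 2.7262 m


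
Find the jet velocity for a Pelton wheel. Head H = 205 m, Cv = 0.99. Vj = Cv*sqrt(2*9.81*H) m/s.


Vj = 0.99 * sqrt(2*9.81*205) = 62.7858 m/s


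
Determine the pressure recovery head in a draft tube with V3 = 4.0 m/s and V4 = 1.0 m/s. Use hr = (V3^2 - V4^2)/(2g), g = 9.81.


hr = (4.0^2 - 1.0^2) / (2*9.81) = 0.7645 m


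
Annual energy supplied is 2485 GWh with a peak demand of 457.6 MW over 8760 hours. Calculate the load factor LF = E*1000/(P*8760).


LF = 2485 * 1000 / (457.6 * 8760) = 0.6199


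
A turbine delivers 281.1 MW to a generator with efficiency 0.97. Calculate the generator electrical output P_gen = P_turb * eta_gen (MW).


P_gen = 281.1 * 0.97 = 272.6670 MW


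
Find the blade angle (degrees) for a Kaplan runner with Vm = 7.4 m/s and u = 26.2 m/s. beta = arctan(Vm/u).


beta = arctan(7.4 / 26.2) = 15.7719 degrees


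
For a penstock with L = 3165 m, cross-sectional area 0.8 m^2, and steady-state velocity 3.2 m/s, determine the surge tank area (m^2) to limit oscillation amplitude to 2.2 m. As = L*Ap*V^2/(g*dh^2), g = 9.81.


As = 3165 * 0.8 * 3.2^2 / (9.81 * 2.2^2) = 546.0712 m^2


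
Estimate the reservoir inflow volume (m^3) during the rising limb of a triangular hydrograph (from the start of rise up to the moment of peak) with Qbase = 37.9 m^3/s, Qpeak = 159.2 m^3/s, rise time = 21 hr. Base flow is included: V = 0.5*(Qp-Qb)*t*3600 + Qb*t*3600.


V = 0.5*(159.2 - 37.9)*21*3600 + 37.9*21*3600 = 7.4504e+06 m^3


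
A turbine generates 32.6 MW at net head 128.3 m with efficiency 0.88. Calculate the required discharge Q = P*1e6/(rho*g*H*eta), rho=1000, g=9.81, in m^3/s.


Q = 32.6 * 1e6 / (1000 * 9.81 * 128.3 * 0.88) = 29.4333 m^3/s


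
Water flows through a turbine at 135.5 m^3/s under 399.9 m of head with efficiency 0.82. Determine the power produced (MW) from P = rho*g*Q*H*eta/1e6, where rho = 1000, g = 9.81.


P = 1000 * 9.81 * 135.5 * 399.9 * 0.82 / 1e6 = 435.8866 MW


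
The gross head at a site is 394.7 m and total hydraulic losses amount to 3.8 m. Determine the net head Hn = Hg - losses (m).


Hn = 394.7 - 3.8 = 390.9000 m


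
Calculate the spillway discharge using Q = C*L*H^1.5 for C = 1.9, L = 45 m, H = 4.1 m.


Q = 1.9 * 45 * 4.1^1.5 = 709.8097 m^3/s


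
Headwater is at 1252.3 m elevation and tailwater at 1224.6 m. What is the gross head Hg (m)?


Hg = 1252.3 - 1224.6 = 27.7000 m


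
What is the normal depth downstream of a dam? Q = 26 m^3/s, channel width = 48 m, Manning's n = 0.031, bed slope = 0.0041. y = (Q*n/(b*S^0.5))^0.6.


y = (26 * 0.031 / (48 * 0.0041^0.5))^0.6 = 0.4479 m


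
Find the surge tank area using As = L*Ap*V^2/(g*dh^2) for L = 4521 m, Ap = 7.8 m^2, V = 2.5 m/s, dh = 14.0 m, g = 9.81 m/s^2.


As = 4521 * 7.8 * 2.5^2 / (9.81 * 14.0^2) = 114.6262 m^2


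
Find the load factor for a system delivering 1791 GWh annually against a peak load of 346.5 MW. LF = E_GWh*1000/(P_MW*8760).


LF = 1791 * 1000 / (346.5 * 8760) = 0.5900


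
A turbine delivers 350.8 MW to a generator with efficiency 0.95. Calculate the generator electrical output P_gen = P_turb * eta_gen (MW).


P_gen = 350.8 * 0.95 = 333.2600 MW


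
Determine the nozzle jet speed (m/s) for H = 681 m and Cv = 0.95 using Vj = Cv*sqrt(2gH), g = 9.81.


Vj = 0.95 * sqrt(2*9.81*681) = 109.8112 m/s


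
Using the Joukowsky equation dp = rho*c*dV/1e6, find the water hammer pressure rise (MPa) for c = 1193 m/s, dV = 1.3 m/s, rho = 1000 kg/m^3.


dp = 1000 * 1193 * 1.3 / 1e6 = 1.5509 MPa


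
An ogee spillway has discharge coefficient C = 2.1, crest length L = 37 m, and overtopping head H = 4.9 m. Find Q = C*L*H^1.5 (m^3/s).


Q = 2.1 * 37 * 4.9^1.5 = 842.7818 m^3/s


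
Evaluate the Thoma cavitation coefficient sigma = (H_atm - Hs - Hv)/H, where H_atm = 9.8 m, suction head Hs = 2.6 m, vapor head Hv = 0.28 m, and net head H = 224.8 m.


sigma = (9.8 - 2.6 - 0.28) / 224.8 = 0.0308


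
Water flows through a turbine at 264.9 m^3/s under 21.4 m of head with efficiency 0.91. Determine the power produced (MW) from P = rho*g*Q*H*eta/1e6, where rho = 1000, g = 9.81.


P = 1000 * 9.81 * 264.9 * 21.4 * 0.91 / 1e6 = 50.6065 MW


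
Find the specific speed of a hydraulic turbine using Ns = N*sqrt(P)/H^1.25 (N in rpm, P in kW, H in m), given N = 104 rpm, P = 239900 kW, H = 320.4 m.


Ns = 104 * 239900^0.5 / 320.4^1.25 = 37.5779


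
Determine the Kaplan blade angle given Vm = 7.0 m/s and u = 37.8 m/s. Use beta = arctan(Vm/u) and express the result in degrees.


beta = arctan(7.0 / 37.8) = 10.4915 degrees


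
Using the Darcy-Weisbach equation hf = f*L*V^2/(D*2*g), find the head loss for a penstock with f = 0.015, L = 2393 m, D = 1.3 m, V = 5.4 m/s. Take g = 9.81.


hf = 0.015 * 2393 * 5.4^2 / (1.3 * 2 * 9.81) = 41.0373 m


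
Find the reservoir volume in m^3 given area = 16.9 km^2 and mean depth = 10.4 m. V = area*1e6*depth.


V = 16.9 * 1e6 * 10.4 = 1.7576e+08 m^3


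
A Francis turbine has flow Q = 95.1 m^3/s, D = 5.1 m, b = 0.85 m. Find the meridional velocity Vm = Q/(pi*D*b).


Vm = 95.1 / (pi * 5.1 * 0.85) = 6.9830 m/s


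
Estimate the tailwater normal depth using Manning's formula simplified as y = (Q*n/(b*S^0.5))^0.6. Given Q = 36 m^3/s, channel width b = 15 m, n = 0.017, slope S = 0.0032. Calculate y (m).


y = (36 * 0.017 / (15 * 0.0032^0.5))^0.6 = 0.8220 m


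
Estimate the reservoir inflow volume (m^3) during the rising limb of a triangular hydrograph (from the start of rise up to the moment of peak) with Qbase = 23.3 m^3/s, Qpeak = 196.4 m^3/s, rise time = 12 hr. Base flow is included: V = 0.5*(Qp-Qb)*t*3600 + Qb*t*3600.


V = 0.5*(196.4 - 23.3)*12*3600 + 23.3*12*3600 = 4.7455e+06 m^3


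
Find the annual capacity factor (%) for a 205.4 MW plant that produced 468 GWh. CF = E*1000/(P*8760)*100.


CF = 468 * 1000 / (205.4 * 8760) * 100 = 26.0101 %


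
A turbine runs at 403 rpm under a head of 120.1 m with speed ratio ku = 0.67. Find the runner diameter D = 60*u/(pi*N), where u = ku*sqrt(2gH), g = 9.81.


u = 0.67 * sqrt(2*9.81*120.1) = 32.5234 m/s
D = 60 * 32.5234 / (pi * 403) = 1.5413 m


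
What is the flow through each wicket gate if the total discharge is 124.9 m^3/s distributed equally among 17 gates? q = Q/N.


q = 124.9 / 17 = 7.3471 m^3/s


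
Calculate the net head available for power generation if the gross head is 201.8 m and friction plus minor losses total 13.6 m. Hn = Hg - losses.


Hn = 201.8 - 13.6 = 188.2000 m


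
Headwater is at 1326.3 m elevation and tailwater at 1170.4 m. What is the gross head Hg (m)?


Hg = 1326.3 - 1170.4 = 155.9000 m


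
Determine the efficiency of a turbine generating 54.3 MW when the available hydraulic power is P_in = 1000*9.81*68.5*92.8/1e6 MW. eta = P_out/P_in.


P_in = 1000 * 9.81 * 68.5 * 92.8 / 1e6 = 62.3602 MW
eta = 54.3 / 62.3602 = 0.8707


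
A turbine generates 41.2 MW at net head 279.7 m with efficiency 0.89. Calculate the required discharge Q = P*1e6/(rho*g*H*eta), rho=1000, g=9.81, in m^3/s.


Q = 41.2 * 1e6 / (1000 * 9.81 * 279.7 * 0.89) = 16.8712 m^3/s


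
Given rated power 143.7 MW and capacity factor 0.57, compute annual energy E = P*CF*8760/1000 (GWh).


E = 143.7 * 0.57 * 8760 / 1000 = 717.5228 GWh


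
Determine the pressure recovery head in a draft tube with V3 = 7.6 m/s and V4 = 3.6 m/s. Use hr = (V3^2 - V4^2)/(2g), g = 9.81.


hr = (7.6^2 - 3.6^2) / (2*9.81) = 2.2834 m


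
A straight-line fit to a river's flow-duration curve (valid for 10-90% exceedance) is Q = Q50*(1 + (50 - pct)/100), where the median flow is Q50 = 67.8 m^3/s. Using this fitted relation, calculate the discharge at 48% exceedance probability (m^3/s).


Q = 67.8 * (1 + (50 - 48)/100) = 69.1560 m^3/s


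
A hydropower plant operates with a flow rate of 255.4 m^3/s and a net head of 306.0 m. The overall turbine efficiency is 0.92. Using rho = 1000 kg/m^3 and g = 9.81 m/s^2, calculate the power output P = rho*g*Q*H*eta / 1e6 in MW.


P = 1000 * 9.81 * 255.4 * 306.0 * 0.92 / 1e6 = 705.3410 MW


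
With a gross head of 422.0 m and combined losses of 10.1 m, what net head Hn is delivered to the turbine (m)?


Hn = 422.0 - 10.1 = 411.9000 m


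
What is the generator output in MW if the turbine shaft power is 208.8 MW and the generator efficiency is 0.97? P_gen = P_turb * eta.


P_gen = 208.8 * 0.97 = 202.5360 MW


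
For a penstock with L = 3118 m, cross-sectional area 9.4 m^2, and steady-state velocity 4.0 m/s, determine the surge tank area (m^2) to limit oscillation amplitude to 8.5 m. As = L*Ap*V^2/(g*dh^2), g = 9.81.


As = 3118 * 9.4 * 4.0^2 / (9.81 * 8.5^2) = 661.6329 m^2


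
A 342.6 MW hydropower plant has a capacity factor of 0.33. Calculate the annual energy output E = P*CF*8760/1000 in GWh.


E = 342.6 * 0.33 * 8760 / 1000 = 990.3881 GWh


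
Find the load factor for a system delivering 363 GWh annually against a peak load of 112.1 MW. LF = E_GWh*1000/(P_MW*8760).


LF = 363 * 1000 / (112.1 * 8760) = 0.3697


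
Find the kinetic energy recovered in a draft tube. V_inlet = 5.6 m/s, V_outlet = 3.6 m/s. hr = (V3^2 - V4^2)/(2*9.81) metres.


hr = (5.6^2 - 3.6^2) / (2*9.81) = 0.9378 m


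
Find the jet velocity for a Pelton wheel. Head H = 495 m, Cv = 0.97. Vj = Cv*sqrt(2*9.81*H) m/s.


Vj = 0.97 * sqrt(2*9.81*495) = 95.5925 m/s


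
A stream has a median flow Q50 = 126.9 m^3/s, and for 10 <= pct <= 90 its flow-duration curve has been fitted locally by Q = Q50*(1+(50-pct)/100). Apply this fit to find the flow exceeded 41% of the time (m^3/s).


Q = 126.9 * (1 + (50 - 41)/100) = 138.3210 m^3/s


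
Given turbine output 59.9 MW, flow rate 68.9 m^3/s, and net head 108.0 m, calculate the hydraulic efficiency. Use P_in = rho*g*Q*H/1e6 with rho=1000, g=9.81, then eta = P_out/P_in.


P_in = 1000 * 9.81 * 68.9 * 108.0 / 1e6 = 72.9982 MW
eta = 59.9 / 72.9982 = 0.8206


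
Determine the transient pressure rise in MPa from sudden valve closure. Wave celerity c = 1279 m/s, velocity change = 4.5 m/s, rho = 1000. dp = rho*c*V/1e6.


dp = 1000 * 1279 * 4.5 / 1e6 = 5.7555 MPa


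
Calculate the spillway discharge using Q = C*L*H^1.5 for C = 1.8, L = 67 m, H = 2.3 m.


Q = 1.8 * 67 * 2.3^1.5 = 420.6676 m^3/s


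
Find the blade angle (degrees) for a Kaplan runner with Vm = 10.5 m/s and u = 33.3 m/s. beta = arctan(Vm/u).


beta = arctan(10.5 / 33.3) = 17.5009 degrees


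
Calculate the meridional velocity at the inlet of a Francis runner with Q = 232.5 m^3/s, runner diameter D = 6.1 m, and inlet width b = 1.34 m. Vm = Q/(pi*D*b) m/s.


Vm = 232.5 / (pi * 6.1 * 1.34) = 9.0540 m/s


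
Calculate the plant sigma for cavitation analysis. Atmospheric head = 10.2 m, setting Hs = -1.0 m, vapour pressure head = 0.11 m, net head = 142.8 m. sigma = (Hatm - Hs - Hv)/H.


sigma = (10.2 - (-1.0) - 0.11) / 142.8 = 0.0777


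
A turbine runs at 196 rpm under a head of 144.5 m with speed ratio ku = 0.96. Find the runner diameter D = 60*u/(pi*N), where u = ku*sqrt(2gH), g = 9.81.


u = 0.96 * sqrt(2*9.81*144.5) = 51.1157 m/s
D = 60 * 51.1157 / (pi * 196) = 4.9808 m


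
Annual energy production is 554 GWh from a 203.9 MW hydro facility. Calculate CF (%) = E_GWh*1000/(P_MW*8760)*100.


CF = 554 * 1000 / (203.9 * 8760) * 100 = 31.0162 %


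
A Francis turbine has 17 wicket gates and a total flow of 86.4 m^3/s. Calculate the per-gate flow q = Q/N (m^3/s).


q = 86.4 / 17 = 5.0824 m^3/s


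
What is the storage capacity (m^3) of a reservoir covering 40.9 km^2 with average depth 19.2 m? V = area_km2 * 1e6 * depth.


V = 40.9 * 1e6 * 19.2 = 7.8528e+08 m^3


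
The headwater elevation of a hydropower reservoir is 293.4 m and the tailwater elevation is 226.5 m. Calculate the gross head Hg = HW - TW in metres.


Hg = 293.4 - 226.5 = 66.9000 m


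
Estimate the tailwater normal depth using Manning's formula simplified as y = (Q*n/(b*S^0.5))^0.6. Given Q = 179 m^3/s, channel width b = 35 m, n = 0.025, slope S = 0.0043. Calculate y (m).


y = (179 * 0.025 / (35 * 0.0043^0.5))^0.6 = 1.4928 m


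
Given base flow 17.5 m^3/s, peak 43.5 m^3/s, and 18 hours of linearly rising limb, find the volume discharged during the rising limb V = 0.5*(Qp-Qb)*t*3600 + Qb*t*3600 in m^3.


V = 0.5*(43.5 - 17.5)*18*3600 + 17.5*18*3600 = 1.9764e+06 m^3


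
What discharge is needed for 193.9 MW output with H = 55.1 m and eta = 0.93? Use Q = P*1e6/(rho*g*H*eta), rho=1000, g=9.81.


Q = 193.9 * 1e6 / (1000 * 9.81 * 55.1 * 0.93) = 385.7219 m^3/s


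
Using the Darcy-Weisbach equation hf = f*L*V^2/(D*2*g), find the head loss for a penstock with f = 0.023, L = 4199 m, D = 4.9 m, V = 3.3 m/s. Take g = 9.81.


hf = 0.023 * 4199 * 3.3^2 / (4.9 * 2 * 9.81) = 10.9397 m


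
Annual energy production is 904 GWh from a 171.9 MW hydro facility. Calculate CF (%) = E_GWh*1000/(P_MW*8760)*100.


CF = 904 * 1000 / (171.9 * 8760) * 100 = 60.0328 %


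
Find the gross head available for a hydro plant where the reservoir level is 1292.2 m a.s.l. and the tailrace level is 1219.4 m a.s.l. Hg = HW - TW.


Hg = 1292.2 - 1219.4 = 72.8000 m


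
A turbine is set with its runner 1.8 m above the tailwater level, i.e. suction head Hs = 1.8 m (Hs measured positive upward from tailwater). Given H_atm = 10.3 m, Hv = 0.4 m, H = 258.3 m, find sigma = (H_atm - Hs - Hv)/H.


sigma = (10.3 - 1.8 - 0.4) / 258.3 = 0.0314


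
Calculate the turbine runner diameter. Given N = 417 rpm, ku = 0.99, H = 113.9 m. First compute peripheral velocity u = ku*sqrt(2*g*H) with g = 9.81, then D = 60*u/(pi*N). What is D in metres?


u = 0.99 * sqrt(2*9.81*113.9) = 46.8001 m/s
D = 60 * 46.8001 / (pi * 417) = 2.1434 m


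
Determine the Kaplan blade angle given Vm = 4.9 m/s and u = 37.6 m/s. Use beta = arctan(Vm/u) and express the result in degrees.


beta = arctan(4.9 / 37.6) = 7.4249 degrees


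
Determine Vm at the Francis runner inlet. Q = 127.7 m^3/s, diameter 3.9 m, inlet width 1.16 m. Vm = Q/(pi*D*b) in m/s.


Vm = 127.7 / (pi * 3.9 * 1.16) = 8.9850 m/s


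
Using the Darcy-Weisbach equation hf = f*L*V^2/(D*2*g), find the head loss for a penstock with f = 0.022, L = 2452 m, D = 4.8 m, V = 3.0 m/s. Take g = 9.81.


hf = 0.022 * 2452 * 3.0^2 / (4.8 * 2 * 9.81) = 5.1552 m


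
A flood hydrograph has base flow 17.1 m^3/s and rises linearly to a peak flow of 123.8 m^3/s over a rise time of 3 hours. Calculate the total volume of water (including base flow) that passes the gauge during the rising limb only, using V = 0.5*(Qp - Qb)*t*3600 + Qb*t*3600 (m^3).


V = 0.5*(123.8 - 17.1)*3*3600 + 17.1*3*3600 = 760860.0000 m^3


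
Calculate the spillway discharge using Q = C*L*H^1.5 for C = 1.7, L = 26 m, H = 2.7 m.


Q = 1.7 * 26 * 2.7^1.5 = 196.0956 m^3/s


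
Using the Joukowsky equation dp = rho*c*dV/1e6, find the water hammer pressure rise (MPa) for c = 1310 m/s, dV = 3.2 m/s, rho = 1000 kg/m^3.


dp = 1000 * 1310 * 3.2 / 1e6 = 4.1920 MPa


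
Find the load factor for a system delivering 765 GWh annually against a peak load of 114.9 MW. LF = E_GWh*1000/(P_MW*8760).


LF = 765 * 1000 / (114.9 * 8760) = 0.7600


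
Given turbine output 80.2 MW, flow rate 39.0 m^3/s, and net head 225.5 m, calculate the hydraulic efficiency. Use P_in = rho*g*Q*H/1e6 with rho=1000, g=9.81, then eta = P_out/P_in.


P_in = 1000 * 9.81 * 39.0 * 225.5 / 1e6 = 86.2740 MW
eta = 80.2 / 86.2740 = 0.9296


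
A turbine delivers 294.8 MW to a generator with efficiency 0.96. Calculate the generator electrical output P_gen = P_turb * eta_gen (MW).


P_gen = 294.8 * 0.96 = 283.0080 MW


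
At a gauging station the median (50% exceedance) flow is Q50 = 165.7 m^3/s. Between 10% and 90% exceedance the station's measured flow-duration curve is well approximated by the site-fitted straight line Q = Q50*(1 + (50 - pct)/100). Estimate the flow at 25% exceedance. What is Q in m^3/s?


Q = 165.7 * (1 + (50 - 25)/100) = 207.1250 m^3/s


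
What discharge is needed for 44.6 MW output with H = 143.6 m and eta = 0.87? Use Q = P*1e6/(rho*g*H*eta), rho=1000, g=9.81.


Q = 44.6 * 1e6 / (1000 * 9.81 * 143.6 * 0.87) = 36.3908 m^3/s


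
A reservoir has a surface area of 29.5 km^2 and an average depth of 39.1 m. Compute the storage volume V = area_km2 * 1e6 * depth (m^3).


V = 29.5 * 1e6 * 39.1 = 1.1534e+09 m^3


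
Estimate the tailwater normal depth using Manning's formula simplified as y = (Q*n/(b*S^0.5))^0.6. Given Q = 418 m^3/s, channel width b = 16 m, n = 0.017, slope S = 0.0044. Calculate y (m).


y = (418 * 0.017 / (16 * 0.0044^0.5))^0.6 = 3.1294 m


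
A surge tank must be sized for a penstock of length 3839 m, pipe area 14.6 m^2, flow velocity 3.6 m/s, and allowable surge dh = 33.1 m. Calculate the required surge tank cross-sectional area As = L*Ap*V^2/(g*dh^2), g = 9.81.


As = 3839 * 14.6 * 3.6^2 / (9.81 * 33.1^2) = 67.5851 m^2


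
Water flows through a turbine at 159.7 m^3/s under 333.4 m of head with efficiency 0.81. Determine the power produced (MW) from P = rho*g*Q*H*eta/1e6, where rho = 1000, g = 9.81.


P = 1000 * 9.81 * 159.7 * 333.4 * 0.81 / 1e6 = 423.0820 MW


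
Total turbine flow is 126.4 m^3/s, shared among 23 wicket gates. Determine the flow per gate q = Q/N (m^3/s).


q = 126.4 / 23 = 5.4957 m^3/s


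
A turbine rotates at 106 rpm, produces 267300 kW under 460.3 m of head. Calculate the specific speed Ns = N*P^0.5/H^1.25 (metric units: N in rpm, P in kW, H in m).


Ns = 106 * 267300^0.5 / 460.3^1.25 = 25.7042


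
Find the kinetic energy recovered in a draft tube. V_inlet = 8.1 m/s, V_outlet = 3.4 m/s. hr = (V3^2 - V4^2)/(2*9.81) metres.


hr = (8.1^2 - 3.4^2) / (2*9.81) = 2.7548 m


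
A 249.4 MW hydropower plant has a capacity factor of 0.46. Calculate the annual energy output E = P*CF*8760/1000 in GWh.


E = 249.4 * 0.46 * 8760 / 1000 = 1004.9822 GWh


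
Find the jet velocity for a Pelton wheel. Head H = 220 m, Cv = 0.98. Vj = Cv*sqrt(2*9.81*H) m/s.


Vj = 0.98 * sqrt(2*9.81*220) = 64.3853 m/s


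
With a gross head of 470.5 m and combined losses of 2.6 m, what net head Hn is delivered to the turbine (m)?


Hn = 470.5 - 2.6 = 467.9000 m


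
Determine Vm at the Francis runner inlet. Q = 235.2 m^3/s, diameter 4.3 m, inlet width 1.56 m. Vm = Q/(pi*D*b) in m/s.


Vm = 235.2 / (pi * 4.3 * 1.56) = 11.1608 m/s


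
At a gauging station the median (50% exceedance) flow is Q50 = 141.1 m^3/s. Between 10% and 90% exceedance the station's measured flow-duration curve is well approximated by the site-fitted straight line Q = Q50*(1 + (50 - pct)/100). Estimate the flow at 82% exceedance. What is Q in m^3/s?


Q = 141.1 * (1 + (50 - 82)/100) = 95.9480 m^3/s


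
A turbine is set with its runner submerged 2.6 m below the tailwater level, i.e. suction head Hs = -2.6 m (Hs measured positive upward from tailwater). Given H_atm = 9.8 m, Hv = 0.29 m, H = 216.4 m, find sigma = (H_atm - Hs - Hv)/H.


sigma = (9.8 - (-2.6) - 0.29) / 216.4 = 0.0560


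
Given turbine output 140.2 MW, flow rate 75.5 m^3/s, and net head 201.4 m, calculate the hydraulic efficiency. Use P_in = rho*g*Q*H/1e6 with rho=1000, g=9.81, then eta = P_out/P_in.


P_in = 1000 * 9.81 * 75.5 * 201.4 / 1e6 = 149.1679 MW
eta = 140.2 / 149.1679 = 0.9399


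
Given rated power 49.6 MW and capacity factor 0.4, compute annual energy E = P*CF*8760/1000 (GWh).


E = 49.6 * 0.4 * 8760 / 1000 = 173.7984 GWh


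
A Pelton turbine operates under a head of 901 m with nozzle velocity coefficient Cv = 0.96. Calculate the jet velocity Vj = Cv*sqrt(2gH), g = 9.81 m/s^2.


Vj = 0.96 * sqrt(2*9.81*901) = 127.6389 m/s
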